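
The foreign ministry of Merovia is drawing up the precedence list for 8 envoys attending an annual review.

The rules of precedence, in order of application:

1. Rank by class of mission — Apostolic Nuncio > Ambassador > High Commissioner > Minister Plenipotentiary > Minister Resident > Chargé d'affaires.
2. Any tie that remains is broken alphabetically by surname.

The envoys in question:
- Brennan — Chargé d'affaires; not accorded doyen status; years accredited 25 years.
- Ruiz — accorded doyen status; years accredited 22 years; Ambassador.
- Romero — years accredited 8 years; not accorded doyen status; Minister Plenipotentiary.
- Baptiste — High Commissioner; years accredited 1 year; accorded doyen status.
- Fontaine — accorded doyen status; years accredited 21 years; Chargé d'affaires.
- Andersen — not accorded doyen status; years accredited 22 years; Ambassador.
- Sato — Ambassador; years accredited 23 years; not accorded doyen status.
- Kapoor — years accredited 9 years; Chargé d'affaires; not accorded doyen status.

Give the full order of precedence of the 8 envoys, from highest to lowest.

By class of mission: Andersen, Ruiz and Sato (Ambassador); then Baptiste (High Commissioner); then Romero (Minister Plenipotentiary); then Brennan, Fontaine and Kapoor (Chargé d'affaires).
Among Andersen, Ruiz and Sato, alphabetically by surname: Andersen before Ruiz before Sato.
Among Brennan, Fontaine and Kapoor, alphabetically by surname: Brennan before Fontaine before Kapoor.
Full order: Andersen, Ruiz, Sato, Baptiste, Romero, Brennan, Fontaine, Kapoor.

Andersen, Ruiz, Sato, Baptiste, Romero, Brennan, Fontaine, Kapoor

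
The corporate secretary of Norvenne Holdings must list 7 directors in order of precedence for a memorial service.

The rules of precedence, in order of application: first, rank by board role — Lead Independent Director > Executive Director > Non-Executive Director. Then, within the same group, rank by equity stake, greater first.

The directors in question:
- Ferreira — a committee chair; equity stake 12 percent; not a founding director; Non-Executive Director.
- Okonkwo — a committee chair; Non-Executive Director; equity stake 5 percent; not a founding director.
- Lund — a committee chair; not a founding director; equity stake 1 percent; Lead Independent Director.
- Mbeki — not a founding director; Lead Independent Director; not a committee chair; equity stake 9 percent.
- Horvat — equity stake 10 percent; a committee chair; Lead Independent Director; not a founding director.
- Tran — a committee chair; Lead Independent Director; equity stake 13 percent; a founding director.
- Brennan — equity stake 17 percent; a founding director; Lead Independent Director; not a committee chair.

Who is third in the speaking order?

Horvat

By board role: Brennan, Tran, Horvat, Mbeki and Lund (Lead Independent Director); then Ferreira and Okonkwo (Non-Executive Director).
Among Brennan, Tran, Horvat, Mbeki and Lund, by equity stake (higher first): Brennan (17 percent) before Tran (13 percent) before Horvat (10 percent) before Mbeki (9 percent) before Lund (1 percent).
Among Ferreira and Okonkwo, by equity stake (higher first): Ferreira (12 percent) before Okonkwo (5 percent).
Order: Brennan, Tran, Horvat, Mbeki, Lund, Ferreira, Okonkwo.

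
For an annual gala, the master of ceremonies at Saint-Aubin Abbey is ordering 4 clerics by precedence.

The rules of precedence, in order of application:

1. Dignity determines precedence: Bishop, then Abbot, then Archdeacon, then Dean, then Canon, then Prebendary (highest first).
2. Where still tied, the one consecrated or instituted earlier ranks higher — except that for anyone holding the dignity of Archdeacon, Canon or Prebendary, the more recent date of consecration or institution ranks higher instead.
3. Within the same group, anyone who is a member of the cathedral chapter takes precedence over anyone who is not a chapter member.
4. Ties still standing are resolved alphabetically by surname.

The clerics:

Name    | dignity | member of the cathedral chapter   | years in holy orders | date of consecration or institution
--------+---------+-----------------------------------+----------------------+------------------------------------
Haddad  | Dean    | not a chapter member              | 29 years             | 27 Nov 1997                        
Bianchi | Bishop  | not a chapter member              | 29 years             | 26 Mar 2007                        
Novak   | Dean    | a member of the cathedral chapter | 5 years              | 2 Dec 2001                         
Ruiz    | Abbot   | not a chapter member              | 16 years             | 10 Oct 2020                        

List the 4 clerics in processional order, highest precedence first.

Bianchi, Ruiz, Haddad, Novak

By dignity: Bianchi (Bishop); then Ruiz (Abbot); then Haddad and Novak (Dean).
Among Haddad and Novak, by date of consecration or institution (earlier first): Haddad (27 Nov 1997) before Novak (2 Dec 2001).
Full order: Bianchi, Ruiz, Haddad, Novak.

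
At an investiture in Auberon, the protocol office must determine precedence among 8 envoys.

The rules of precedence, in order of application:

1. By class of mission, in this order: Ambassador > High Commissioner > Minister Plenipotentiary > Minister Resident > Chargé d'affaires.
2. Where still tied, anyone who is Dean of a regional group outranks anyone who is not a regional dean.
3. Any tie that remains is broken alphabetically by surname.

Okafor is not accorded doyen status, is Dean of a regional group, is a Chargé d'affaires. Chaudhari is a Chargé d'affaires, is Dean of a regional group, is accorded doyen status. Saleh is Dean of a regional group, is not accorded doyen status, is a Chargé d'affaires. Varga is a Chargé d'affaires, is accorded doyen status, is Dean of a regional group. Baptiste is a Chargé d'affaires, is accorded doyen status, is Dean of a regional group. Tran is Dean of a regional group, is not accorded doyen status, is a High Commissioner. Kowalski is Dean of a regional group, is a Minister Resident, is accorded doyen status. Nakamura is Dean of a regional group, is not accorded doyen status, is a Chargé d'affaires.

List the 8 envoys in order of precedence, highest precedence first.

Tran, Kowalski, Baptiste, Chaudhari, Nakamura, Okafor, Saleh, Varga

By class of mission: Tran (High Commissioner); then Kowalski (Minister Resident); then Baptiste, Chaudhari, Nakamura, Okafor, Saleh and Varga (Chargé d'affaires).
Baptiste, Chaudhari, Nakamura, Okafor, Saleh and Varga are each Dean of a regional group, so the next rule applies.
Among Baptiste, Chaudhari, Nakamura, Okafor, Saleh and Varga, alphabetically by surname: Baptiste before Chaudhari before Nakamura before Okafor before Saleh before Varga.
Full order: Tran, Kowalski, Baptiste, Chaudhari, Nakamura, Okafor, Saleh, Varga.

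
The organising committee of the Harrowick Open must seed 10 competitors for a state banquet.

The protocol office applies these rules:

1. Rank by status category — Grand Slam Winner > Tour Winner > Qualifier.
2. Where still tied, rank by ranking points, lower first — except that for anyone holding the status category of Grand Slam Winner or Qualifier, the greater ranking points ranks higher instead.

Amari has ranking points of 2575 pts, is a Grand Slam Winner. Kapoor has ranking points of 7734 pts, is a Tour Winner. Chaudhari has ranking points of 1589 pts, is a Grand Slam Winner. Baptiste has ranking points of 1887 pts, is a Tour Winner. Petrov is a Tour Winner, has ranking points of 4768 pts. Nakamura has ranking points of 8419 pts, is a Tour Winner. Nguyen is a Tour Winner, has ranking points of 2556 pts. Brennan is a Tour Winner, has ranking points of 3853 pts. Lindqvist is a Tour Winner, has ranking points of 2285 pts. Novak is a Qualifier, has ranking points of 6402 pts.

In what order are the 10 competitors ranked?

By status category: Amari and Chaudhari (Grand Slam Winner); then Baptiste, Lindqvist, Nguyen, Brennan, Petrov, Kapoor and Nakamura (Tour Winner); then Novak (Qualifier).
Among Amari and Chaudhari, by ranking points (higher first) (reversed rule for this group): Amari (2575 pts) before Chaudhari (1589 pts).
Among Baptiste, Lindqvist, Nguyen, Brennan, Petrov, Kapoor and Nakamura, by ranking points (lower first): Baptiste (1887 pts) before Lindqvist (2285 pts) before Nguyen (2556 pts) before Brennan (3853 pts) before Petrov (4768 pts) before Kapoor (7734 pts) before Nakamura (8419 pts).
Full order: Amari, Chaudhari, Baptiste, Lindqvist, Nguyen, Brennan, Petrov, Kapoor, Nakamura, Novak.

Amari, Chaudhari, Baptiste, Lindqvist, Nguyen, Brennan, Petrov, Kapoor, Nakamura, Novak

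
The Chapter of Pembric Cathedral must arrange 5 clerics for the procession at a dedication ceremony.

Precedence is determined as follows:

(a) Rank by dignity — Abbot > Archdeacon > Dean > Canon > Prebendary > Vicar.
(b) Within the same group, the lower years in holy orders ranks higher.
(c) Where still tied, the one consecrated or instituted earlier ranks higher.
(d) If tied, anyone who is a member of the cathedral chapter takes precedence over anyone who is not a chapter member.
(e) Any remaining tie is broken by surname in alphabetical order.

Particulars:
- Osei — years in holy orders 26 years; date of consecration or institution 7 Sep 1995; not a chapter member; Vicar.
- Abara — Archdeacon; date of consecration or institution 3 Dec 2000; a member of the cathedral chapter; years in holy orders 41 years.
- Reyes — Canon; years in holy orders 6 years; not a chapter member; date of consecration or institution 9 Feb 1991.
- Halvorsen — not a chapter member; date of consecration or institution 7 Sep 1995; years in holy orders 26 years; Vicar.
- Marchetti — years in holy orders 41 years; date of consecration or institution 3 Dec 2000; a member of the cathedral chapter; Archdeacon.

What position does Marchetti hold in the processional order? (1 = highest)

By dignity: Abara and Marchetti (Archdeacon); then Reyes (Canon); then Halvorsen and Osei (Vicar).
Abara and Marchetti both have years in holy orders 41 years, so the next rule applies.
Abara and Marchetti both have date of consecration or institution 3 Dec 2000, so the next rule applies.
Abara and Marchetti are each a member of the cathedral chapter, so the next rule applies.
Among Abara and Marchetti, alphabetically by surname: Abara before Marchetti.
Halvorsen and Osei both have years in holy orders 26 years, so the next rule applies.
Halvorsen and Osei both have date of consecration or institution 7 Sep 1995, so the next rule applies.
Halvorsen and Osei are each not a chapter member, so the next rule applies.
Among Halvorsen and Osei, alphabetically by surname: Halvorsen before Osei.
Order: Abara, Marchetti, Reyes, Halvorsen, Osei. So position 2.

2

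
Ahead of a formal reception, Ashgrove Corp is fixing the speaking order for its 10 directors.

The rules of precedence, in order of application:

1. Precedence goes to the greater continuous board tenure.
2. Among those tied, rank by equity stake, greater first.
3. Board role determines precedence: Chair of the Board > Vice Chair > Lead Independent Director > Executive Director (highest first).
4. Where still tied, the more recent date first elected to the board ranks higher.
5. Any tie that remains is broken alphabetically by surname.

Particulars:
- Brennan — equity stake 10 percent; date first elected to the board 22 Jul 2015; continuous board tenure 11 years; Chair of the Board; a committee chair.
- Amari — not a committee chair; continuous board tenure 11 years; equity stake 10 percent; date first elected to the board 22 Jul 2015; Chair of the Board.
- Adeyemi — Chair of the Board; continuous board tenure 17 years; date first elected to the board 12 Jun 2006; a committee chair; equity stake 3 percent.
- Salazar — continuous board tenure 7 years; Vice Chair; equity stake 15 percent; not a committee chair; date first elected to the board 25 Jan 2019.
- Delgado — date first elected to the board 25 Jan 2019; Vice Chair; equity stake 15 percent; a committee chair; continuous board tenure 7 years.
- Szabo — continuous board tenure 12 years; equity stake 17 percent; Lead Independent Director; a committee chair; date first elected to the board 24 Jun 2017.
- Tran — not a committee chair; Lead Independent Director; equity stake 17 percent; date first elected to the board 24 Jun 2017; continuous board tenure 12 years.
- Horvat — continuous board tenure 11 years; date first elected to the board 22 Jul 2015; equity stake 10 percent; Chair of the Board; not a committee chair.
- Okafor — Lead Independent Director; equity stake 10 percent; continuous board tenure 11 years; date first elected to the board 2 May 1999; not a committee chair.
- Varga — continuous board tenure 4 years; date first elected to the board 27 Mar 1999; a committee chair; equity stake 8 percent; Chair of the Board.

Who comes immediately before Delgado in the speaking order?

Okafor

By continuous board tenure (higher first): Adeyemi (17 years); then Szabo and Tran (both 12 years); then Amari, Brennan, Horvat and Okafor (each 11 years); then Delgado and Salazar (both 7 years); then Varga (4 years).
Szabo and Tran both have equity stake 17 percent, so the next rule applies.
Szabo and Tran are each Lead Independent Director, so the next rule applies.
Szabo and Tran both have date first elected to the board 24 Jun 2017, so the next rule applies.
Among Szabo and Tran, alphabetically by surname: Szabo before Tran.
Amari, Brennan, Horvat and Okafor all have equity stake 10 percent, so the next rule applies.
Among Amari, Brennan, Horvat and Okafor, by board role: Amari, Brennan and Horvat (Chair of the Board) before Okafor (Lead Independent Director).
Amari, Brennan and Horvat all have date first elected to the board 22 Jul 2015, so the next rule applies.
Among Amari, Brennan and Horvat, alphabetically by surname: Amari before Brennan before Horvat.
Delgado and Salazar both have equity stake 15 percent, so the next rule applies.
Delgado and Salazar are each Vice Chair, so the next rule applies.
Delgado and Salazar both have date first elected to the board 25 Jan 2019, so the next rule applies.
Among Delgado and Salazar, alphabetically by surname: Delgado before Salazar.
Order: Adeyemi, Szabo, Tran, Amari, Brennan, Horvat, Okafor, Delgado, Salazar, Varga.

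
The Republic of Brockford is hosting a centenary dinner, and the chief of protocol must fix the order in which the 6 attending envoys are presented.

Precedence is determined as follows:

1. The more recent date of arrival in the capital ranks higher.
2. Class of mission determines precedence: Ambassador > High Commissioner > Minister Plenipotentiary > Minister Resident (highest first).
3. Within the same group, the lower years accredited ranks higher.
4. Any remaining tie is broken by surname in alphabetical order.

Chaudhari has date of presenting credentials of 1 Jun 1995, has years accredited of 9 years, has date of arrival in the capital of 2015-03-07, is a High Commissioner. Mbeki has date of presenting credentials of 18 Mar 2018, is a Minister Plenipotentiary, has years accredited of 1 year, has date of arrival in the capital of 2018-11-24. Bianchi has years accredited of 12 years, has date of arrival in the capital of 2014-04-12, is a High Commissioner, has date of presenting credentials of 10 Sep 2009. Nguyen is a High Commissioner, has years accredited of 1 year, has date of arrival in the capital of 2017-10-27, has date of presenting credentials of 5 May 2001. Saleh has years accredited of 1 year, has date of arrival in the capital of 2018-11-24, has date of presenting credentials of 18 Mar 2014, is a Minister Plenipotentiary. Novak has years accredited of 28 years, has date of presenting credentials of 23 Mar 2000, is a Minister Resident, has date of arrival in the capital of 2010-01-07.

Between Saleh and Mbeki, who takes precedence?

Mbeki

By date of arrival in the capital (later first): Mbeki and Saleh (both 2018-11-24); then Nguyen (2017-10-27); then Chaudhari (2015-03-07); then Bianchi (2014-04-12); then Novak (2010-01-07).
Mbeki and Saleh are each Minister Plenipotentiary, so the next rule applies.
Mbeki and Saleh both have years accredited 1 year, so the next rule applies.
Among Mbeki and Saleh, alphabetically by surname: Mbeki before Saleh.
So Mbeki takes precedence.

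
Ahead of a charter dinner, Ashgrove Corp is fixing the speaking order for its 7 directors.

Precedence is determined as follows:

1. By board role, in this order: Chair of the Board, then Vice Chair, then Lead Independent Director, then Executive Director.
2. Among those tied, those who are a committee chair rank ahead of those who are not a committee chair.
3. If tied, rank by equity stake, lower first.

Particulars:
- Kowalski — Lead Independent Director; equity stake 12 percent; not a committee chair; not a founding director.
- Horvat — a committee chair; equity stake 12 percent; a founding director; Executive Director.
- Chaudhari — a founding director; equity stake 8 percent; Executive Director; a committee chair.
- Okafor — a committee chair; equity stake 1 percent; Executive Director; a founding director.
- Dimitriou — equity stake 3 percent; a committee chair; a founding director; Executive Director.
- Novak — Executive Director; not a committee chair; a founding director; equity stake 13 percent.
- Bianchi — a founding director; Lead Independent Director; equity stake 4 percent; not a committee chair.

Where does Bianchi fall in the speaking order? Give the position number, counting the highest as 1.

1

By board role: Bianchi and Kowalski (Lead Independent Director); then Okafor, Dimitriou, Chaudhari, Horvat and Novak (Executive Director).
Bianchi and Kowalski are each not a committee chair, so the next rule applies.
Among Bianchi and Kowalski, by equity stake (lower first): Bianchi (4 percent) before Kowalski (12 percent).
Among Okafor, Dimitriou, Chaudhari, Horvat and Novak, a committee chair before not a committee chair: Okafor, Dimitriou, Chaudhari and Horvat (a committee chair) before Novak (not a committee chair).
Among Okafor, Dimitriou, Chaudhari and Horvat, by equity stake (lower first): Okafor (1 percent) before Dimitriou (3 percent) before Chaudhari (8 percent) before Horvat (12 percent).
Order: Bianchi, Kowalski, Okafor, Dimitriou, Chaudhari, Horvat, Novak. So position 1.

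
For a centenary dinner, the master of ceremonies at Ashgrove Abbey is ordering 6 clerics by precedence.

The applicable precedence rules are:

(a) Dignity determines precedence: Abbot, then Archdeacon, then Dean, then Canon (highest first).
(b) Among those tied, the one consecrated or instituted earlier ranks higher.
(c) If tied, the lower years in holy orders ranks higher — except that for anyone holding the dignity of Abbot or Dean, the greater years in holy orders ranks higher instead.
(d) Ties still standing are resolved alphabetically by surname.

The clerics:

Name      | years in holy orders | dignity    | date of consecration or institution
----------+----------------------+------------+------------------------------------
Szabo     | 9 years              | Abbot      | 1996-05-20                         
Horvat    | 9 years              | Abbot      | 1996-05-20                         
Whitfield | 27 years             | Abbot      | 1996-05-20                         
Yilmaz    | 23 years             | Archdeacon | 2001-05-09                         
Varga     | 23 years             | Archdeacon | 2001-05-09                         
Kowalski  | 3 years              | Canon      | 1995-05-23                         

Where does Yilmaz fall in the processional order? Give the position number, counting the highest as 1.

By dignity: Whitfield, Horvat and Szabo (Abbot); then Varga and Yilmaz (Archdeacon); then Kowalski (Canon).
Whitfield, Horvat and Szabo all have date of consecration or institution 1996-05-20, so the next rule applies.
Among Whitfield, Horvat and Szabo, by years in holy orders (higher first) (reversed rule for this group): Whitfield (27 years) before Horvat and Szabo (9 years).
Among Horvat and Szabo, alphabetically by surname: Horvat before Szabo.
Varga and Yilmaz both have date of consecration or institution 2001-05-09, so the next rule applies.
Varga and Yilmaz both have years in holy orders 23 years, so the next rule applies.
Among Varga and Yilmaz, alphabetically by surname: Varga before Yilmaz.
Order: Whitfield, Horvat, Szabo, Varga, Yilmaz, Kowalski. So position 5.

5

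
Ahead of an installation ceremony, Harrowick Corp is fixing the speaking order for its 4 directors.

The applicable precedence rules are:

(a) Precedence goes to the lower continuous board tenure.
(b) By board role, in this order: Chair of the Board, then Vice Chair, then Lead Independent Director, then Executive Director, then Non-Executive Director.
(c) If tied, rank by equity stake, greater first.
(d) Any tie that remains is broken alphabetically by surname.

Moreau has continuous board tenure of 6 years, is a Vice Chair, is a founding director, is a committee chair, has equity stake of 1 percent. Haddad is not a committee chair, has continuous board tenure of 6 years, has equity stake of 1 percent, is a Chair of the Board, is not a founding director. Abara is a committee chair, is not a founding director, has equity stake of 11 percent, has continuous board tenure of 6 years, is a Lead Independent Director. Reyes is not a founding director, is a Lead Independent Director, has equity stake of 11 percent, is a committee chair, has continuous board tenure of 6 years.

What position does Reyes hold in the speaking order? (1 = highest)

4

By continuous board tenure (lower first): Haddad, Moreau, Abara and Reyes (each 6 years).
Among Haddad, Moreau, Abara and Reyes, by board role: Haddad (Chair of the Board) before Moreau (Vice Chair) before Abara and Reyes (Lead Independent Director).
Abara and Reyes both have equity stake 11 percent, so the next rule applies.
Among Abara and Reyes, alphabetically by surname: Abara before Reyes.
Order: Haddad, Moreau, Abara, Reyes. So position 4.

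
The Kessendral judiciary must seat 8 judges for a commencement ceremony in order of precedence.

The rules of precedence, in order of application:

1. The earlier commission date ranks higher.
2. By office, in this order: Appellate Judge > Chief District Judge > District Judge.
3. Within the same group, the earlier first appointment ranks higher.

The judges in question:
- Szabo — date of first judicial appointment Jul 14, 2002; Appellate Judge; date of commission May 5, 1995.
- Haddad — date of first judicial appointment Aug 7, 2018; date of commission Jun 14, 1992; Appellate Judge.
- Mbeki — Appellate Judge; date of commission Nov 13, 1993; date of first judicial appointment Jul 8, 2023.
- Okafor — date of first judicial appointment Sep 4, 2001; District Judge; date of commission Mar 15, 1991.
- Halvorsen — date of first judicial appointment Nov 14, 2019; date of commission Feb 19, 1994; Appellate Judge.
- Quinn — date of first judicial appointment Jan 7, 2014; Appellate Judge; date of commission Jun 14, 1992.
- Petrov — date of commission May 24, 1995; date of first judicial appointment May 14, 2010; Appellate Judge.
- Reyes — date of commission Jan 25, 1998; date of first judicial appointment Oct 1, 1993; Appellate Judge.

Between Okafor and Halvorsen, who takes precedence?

By date of commission (earlier first): Okafor (Mar 15, 1991); then Quinn and Haddad (both Jun 14, 1992); then Mbeki (Nov 13, 1993); then Halvorsen (Feb 19, 1994); then Szabo (May 5, 1995); then Petrov (May 24, 1995); then Reyes (Jan 25, 1998).
Quinn and Haddad are each Appellate Judge, so the next rule applies.
Among Quinn and Haddad, by date of first judicial appointment (earlier first): Quinn (Jan 7, 2014) before Haddad (Aug 7, 2018).
So Okafor takes precedence.

Okafor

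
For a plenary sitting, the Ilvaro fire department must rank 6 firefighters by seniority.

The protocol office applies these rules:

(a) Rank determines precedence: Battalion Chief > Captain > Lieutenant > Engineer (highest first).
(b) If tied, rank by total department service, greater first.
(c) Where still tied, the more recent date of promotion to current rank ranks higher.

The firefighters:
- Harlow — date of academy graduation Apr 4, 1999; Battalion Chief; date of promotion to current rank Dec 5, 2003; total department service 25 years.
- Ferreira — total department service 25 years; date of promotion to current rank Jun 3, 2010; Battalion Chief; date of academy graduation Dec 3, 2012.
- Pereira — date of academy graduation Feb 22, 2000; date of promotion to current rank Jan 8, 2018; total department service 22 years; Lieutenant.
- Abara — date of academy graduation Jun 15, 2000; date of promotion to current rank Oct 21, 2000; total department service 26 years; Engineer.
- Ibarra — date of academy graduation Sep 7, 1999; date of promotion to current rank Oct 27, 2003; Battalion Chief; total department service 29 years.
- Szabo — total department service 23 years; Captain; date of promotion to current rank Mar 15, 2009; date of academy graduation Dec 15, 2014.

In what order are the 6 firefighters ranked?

By rank: Ibarra, Ferreira and Harlow (Battalion Chief); then Szabo (Captain); then Pereira (Lieutenant); then Abara (Engineer).
Among Ibarra, Ferreira and Harlow, by total department service (higher first): Ibarra (29 years) before Ferreira and Harlow (25 years).
Among Ferreira and Harlow, by date of promotion to current rank (later first): Ferreira (Jun 3, 2010) before Harlow (Dec 5, 2003).
Full order: Ibarra, Ferreira, Harlow, Szabo, Pereira, Abara.

Ibarra, Ferreira, Harlow, Szabo, Pereira, Abara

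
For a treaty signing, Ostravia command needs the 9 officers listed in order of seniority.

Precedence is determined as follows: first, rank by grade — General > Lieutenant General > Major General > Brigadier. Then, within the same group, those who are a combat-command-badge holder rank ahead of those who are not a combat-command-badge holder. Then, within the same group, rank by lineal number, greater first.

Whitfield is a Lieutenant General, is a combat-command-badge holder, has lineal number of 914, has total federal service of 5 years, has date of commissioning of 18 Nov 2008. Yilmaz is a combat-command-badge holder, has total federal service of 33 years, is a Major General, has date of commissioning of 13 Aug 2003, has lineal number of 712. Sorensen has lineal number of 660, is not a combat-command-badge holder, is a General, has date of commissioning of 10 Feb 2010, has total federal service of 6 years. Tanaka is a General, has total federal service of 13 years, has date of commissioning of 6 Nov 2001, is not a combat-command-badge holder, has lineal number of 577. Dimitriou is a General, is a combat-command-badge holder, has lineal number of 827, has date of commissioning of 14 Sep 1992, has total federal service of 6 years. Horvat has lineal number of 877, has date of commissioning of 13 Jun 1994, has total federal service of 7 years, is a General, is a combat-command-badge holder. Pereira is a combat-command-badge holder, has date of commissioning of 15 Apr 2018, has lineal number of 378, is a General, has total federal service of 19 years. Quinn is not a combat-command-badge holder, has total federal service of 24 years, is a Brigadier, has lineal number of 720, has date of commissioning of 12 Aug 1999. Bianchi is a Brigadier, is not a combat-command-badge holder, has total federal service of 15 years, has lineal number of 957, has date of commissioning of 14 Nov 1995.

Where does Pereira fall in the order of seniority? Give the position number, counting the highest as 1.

3

By grade: Horvat, Dimitriou, Pereira, Sorensen and Tanaka (General); then Whitfield (Lieutenant General); then Yilmaz (Major General); then Bianchi and Quinn (Brigadier).
Among Horvat, Dimitriou, Pereira, Sorensen and Tanaka, a combat-command-badge holder before not a combat-command-badge holder: Horvat, Dimitriou and Pereira (a combat-command-badge holder) before Sorensen and Tanaka (not a combat-command-badge holder).
Among Horvat, Dimitriou and Pereira, by lineal number (higher first): Horvat (877) before Dimitriou (827) before Pereira (378).
Among Sorensen and Tanaka, by lineal number (higher first): Sorensen (660) before Tanaka (577).
Bianchi and Quinn are each not a combat-command-badge holder, so the next rule applies.
Among Bianchi and Quinn, by lineal number (higher first): Bianchi (957) before Quinn (720).
Order: Horvat, Dimitriou, Pereira, Sorensen, Tanaka, Whitfield, Yilmaz, Bianchi, Quinn. So position 3.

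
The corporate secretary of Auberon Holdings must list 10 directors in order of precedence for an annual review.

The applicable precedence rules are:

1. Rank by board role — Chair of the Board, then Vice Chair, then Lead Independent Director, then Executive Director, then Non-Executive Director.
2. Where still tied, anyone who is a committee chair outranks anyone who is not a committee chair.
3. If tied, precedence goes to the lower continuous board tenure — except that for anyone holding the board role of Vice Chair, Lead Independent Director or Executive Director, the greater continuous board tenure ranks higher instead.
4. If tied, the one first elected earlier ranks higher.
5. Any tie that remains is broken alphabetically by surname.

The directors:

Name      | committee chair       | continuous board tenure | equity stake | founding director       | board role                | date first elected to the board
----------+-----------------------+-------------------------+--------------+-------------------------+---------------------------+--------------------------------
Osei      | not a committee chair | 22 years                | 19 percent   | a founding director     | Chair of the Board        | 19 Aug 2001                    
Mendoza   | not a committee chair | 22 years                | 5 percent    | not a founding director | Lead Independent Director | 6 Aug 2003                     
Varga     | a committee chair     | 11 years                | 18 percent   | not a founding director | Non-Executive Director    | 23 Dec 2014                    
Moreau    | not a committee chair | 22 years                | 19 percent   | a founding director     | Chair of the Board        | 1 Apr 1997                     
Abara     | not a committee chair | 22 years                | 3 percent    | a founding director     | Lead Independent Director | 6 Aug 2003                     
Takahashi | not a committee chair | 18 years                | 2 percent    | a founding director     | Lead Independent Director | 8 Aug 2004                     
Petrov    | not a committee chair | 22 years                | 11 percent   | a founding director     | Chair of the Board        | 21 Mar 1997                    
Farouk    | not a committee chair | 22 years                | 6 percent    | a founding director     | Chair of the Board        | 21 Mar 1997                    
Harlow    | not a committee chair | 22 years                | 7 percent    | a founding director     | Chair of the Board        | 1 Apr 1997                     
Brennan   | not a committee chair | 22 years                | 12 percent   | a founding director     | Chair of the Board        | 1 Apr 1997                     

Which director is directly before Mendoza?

By board role: Farouk, Petrov, Brennan, Harlow, Moreau and Osei (Chair of the Board); then Abara, Mendoza and Takahashi (Lead Independent Director); then Varga (Non-Executive Director).
Farouk, Petrov, Brennan, Harlow, Moreau and Osei are each not a committee chair, so the next rule applies.
Farouk, Petrov, Brennan, Harlow, Moreau and Osei all have continuous board tenure 22 years, so the next rule applies.
Among Farouk, Petrov, Brennan, Harlow, Moreau and Osei, by date first elected to the board (earlier first): Farouk and Petrov (21 Mar 1997) before Brennan, Harlow and Moreau (1 Apr 1997) before Osei (19 Aug 2001).
Among Farouk and Petrov, alphabetically by surname: Farouk before Petrov.
Among Brennan, Harlow and Moreau, alphabetically by surname: Brennan before Harlow before Moreau.
Abara, Mendoza and Takahashi are each not a committee chair, so the next rule applies.
Among Abara, Mendoza and Takahashi, by continuous board tenure (higher first) (reversed rule for this group): Abara and Mendoza (22 years) before Takahashi (18 years).
Abara and Mendoza both have date first elected to the board 6 Aug 2003, so the next rule applies.
Among Abara and Mendoza, alphabetically by surname: Abara before Mendoza.
Order: Farouk, Petrov, Brennan, Harlow, Moreau, Osei, Abara, Mendoza, Takahashi, Varga.

Abara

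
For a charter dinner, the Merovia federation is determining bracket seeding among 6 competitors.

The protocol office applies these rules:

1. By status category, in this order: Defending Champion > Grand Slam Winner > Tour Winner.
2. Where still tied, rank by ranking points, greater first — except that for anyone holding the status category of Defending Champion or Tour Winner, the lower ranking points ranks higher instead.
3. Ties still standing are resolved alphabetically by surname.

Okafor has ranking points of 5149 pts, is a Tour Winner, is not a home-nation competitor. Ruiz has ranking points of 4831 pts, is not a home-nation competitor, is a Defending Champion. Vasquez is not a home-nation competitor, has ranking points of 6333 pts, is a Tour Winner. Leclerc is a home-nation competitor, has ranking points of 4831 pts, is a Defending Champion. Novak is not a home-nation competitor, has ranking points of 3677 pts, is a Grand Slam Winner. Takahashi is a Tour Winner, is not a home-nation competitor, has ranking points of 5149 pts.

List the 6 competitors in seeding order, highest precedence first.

By status category: Leclerc and Ruiz (Defending Champion); then Novak (Grand Slam Winner); then Okafor, Takahashi and Vasquez (Tour Winner).
Leclerc and Ruiz both have ranking points 4831 pts, so the next rule applies.
Among Leclerc and Ruiz, alphabetically by surname: Leclerc before Ruiz.
Among Okafor, Takahashi and Vasquez, by ranking points (lower first) (reversed rule for this group): Okafor and Takahashi (5149 pts) before Vasquez (6333 pts).
Among Okafor and Takahashi, alphabetically by surname: Okafor before Takahashi.
Full order: Leclerc, Ruiz, Novak, Okafor, Takahashi, Vasquez.

Leclerc, Ruiz, Novak, Okafor, Takahashi, Vasquez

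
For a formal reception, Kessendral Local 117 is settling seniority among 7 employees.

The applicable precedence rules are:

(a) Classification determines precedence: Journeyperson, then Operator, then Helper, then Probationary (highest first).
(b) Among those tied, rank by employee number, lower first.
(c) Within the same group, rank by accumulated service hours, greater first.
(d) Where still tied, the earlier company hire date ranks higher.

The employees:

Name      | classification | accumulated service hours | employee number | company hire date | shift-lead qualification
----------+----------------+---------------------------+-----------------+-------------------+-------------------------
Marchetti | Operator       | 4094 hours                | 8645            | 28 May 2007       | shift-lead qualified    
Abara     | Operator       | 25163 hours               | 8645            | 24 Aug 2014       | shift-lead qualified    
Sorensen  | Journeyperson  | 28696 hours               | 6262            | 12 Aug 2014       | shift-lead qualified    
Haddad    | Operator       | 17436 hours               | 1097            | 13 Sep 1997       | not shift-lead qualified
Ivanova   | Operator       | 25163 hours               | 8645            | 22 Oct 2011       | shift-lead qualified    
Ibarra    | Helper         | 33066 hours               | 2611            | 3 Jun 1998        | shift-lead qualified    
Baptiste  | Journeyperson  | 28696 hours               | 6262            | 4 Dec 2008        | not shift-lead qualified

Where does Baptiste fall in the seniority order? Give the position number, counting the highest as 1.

1

By classification: Baptiste and Sorensen (Journeyperson); then Haddad, Ivanova, Abara and Marchetti (Operator); then Ibarra (Helper).
Baptiste and Sorensen both have employee number 6262, so the next rule applies.
Baptiste and Sorensen both have accumulated service hours 28696 hours, so the next rule applies.
Among Baptiste and Sorensen, by company hire date (earlier first): Baptiste (4 Dec 2008) before Sorensen (12 Aug 2014).
Among Haddad, Ivanova, Abara and Marchetti, by employee number (lower first): Haddad (1097) before Ivanova, Abara and Marchetti (8645).
Among Ivanova, Abara and Marchetti, by accumulated service hours (higher first): Ivanova and Abara (25163 hours) before Marchetti (4094 hours).
Among Ivanova and Abara, by company hire date (earlier first): Ivanova (22 Oct 2011) before Abara (24 Aug 2014).
Order: Baptiste, Sorensen, Haddad, Ivanova, Abara, Marchetti, Ibarra. So position 1.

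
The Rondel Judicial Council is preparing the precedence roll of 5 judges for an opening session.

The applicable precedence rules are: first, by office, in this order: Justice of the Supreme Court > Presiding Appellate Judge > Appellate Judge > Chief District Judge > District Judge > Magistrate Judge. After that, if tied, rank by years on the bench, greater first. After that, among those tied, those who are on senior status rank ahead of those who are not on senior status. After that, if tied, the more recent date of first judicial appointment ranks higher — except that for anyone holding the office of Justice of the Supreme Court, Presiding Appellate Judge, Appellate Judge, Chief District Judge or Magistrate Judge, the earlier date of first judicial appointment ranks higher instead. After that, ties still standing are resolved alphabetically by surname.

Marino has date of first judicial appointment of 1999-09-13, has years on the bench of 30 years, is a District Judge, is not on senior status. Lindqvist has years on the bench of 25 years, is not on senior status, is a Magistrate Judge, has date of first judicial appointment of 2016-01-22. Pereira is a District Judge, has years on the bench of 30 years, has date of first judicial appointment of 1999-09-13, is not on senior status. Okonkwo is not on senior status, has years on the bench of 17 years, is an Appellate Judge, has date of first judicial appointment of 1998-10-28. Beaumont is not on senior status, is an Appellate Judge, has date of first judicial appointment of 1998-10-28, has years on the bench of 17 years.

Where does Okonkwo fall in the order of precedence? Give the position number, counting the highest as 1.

By office: Beaumont and Okonkwo (Appellate Judge); then Marino and Pereira (District Judge); then Lindqvist (Magistrate Judge).
Beaumont and Okonkwo both have years on the bench 17 years, so the next rule applies.
Beaumont and Okonkwo are each not on senior status, so the next rule applies.
Beaumont and Okonkwo both have date of first judicial appointment 1998-10-28, so the next rule applies.
Among Beaumont and Okonkwo, alphabetically by surname: Beaumont before Okonkwo.
Marino and Pereira both have years on the bench 30 years, so the next rule applies.
Marino and Pereira are each not on senior status, so the next rule applies.
Marino and Pereira both have date of first judicial appointment 1999-09-13, so the next rule applies.
Among Marino and Pereira, alphabetically by surname: Marino before Pereira.
Order: Beaumont, Okonkwo, Marino, Pereira, Lindqvist. So position 2.

2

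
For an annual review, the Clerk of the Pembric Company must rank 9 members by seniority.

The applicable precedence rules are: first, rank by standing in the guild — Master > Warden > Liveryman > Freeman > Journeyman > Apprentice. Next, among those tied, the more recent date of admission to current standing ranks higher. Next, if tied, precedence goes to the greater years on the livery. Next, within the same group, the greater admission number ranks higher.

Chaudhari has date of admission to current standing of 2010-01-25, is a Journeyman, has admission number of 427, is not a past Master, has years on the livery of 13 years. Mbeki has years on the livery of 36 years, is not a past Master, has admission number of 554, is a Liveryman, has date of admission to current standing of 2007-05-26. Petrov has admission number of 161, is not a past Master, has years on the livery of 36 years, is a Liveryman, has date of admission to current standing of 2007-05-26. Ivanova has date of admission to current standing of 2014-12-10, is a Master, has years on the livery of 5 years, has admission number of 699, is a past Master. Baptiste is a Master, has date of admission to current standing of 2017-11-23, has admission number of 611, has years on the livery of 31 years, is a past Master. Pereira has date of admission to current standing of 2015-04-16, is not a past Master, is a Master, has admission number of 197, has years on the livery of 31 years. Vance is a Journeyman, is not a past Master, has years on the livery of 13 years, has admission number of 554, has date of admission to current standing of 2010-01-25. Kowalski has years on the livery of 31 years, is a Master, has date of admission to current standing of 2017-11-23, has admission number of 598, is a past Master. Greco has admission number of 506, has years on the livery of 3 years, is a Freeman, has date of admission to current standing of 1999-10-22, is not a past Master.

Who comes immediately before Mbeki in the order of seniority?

By standing in the guild: Baptiste, Kowalski, Pereira and Ivanova (Master); then Mbeki and Petrov (Liveryman); then Greco (Freeman); then Vance and Chaudhari (Journeyman).
Among Baptiste, Kowalski, Pereira and Ivanova, by date of admission to current standing (later first): Baptiste and Kowalski (2017-11-23) before Pereira (2015-04-16) before Ivanova (2014-12-10).
Baptiste and Kowalski both have years on the livery 31 years, so the next rule applies.
Among Baptiste and Kowalski, by admission number (higher first): Baptiste (611) before Kowalski (598).
Mbeki and Petrov both have date of admission to current standing 2007-05-26, so the next rule applies.
Mbeki and Petrov both have years on the livery 36 years, so the next rule applies.
Among Mbeki and Petrov, by admission number (higher first): Mbeki (554) before Petrov (161).
Vance and Chaudhari both have date of admission to current standing 2010-01-25, so the next rule applies.
Vance and Chaudhari both have years on the livery 13 years, so the next rule applies.
Among Vance and Chaudhari, by admission number (higher first): Vance (554) before Chaudhari (427).
Order: Baptiste, Kowalski, Pereira, Ivanova, Mbeki, Petrov, Greco, Vance, Chaudhari.

Ivanova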